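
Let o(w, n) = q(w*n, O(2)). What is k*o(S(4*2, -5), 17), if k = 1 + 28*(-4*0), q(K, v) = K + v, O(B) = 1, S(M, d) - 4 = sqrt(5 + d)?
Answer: 69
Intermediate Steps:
S(M, d) = 4 + sqrt(5 + d)
o(w, n) = 1 + n*w (o(w, n) = w*n + 1 = n*w + 1 = 1 + n*w)
k = 1 (k = 1 + 28*0 = 1 + 0 = 1)
k*o(S(4*2, -5), 17) = 1*(1 + 17*(4 + sqrt(5 - 5))) = 1*(1 + 17*(4 + sqrt(0))) = 1*(1 + 17*(4 + 0)) = 1*(1 + 17*4) = 1*(1 + 68) = 1*69 = 69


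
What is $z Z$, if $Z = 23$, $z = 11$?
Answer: $253$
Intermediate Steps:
$z Z = 11 \cdot 23 = 253$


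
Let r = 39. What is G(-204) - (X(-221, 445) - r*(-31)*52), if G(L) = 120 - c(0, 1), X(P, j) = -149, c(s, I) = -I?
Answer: -62598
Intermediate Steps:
G(L) = 121 (G(L) = 120 - (-1) = 120 - 1*(-1) = 120 + 1 = 121)
G(-204) - (X(-221, 445) - r*(-31)*52) = 121 - (-149 - 39*(-31)*52) = 121 - (-149 - (-1209)*52) = 121 - (-149 - 1*(-62868)) = 121 - (-149 + 62868) = 121 - 1*62719 = 121 - 62719 = -62598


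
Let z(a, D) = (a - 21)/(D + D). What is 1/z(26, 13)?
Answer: 26/5 ≈ 5.2000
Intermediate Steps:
z(a, D) = (-21 + a)/(2*D) (z(a, D) = (-21 + a)/((2*D)) = (-21 + a)*(1/(2*D)) = (-21 + a)/(2*D))
1/z(26, 13) = 1/((1/2)*(-21 + 26)/13) = 1/((1/2)*(1/13)*5) = 1/(5/26) = 26/5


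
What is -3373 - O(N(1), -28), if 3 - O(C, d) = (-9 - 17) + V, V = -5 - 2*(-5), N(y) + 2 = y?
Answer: -3397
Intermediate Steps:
N(y) = -2 + y
V = 5 (V = -5 + 10 = 5)
O(C, d) = 24 (O(C, d) = 3 - ((-9 - 17) + 5) = 3 - (-26 + 5) = 3 - 1*(-21) = 3 + 21 = 24)
-3373 - O(N(1), -28) = -3373 - 1*24 = -3373 - 24 = -3397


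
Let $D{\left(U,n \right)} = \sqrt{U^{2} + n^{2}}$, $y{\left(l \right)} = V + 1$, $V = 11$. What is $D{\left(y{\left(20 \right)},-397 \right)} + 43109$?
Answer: $43109 + \sqrt{157753} \approx 43506.0$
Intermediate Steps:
$y{\left(l \right)} = 12$ ($y{\left(l \right)} = 11 + 1 = 12$)
$D{\left(y{\left(20 \right)},-397 \right)} + 43109 = \sqrt{12^{2} + \left(-397\right)^{2}} + 43109 = \sqrt{144 + 157609} + 43109 = \sqrt{157753} + 43109 = 43109 + \sqrt{157753}$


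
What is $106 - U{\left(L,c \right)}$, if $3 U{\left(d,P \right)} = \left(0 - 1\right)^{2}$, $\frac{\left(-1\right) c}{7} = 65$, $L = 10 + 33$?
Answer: $\frac{317}{3} \approx 105.67$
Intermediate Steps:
$L = 43$
$c = -455$ ($c = \left(-7\right) 65 = -455$)
$U{\left(d,P \right)} = \frac{1}{3}$ ($U{\left(d,P \right)} = \frac{\left(0 - 1\right)^{2}}{3} = \frac{\left(-1\right)^{2}}{3} = \frac{1}{3} \cdot 1 = \frac{1}{3}$)
$106 - U{\left(L,c \right)} = 106 - \frac{1}{3} = \frac{317}{3}$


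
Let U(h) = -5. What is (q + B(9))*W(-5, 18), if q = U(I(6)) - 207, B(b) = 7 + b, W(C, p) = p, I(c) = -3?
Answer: -3528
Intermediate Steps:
q = -212 (q = -5 - 207 = -212)
(q + B(9))*W(-5, 18) = (-212 + (7 + 9))*18 = (-212 + 16)*18 = -196*18 = -3528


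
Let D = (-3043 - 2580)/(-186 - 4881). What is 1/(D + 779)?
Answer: 5067/3952816 ≈ 0.0012819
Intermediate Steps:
D = 5623/5067 (D = -5623/(-5067) = -5623*(-1/5067) = 5623/5067 ≈ 1.1097)
1/(D + 779) = 1/(5623/5067 + 779) = 1/(3952816/5067) = 5067/3952816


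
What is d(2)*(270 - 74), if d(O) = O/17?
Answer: 392/17 ≈ 23.059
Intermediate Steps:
d(O) = O/17 (d(O) = O*(1/17) = O/17)
d(2)*(270 - 74) = ((1/17)*2)*(270 - 74) = (2/17)*196 = 392/17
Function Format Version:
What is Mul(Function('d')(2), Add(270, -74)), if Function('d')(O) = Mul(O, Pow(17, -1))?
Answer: Rational(392, 17) ≈ 23.059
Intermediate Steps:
Function('d')(O) = Mul(Rational(1, 17), O) (Function('d')(O) = Mul(O, Rational(1, 17)) = Mul(Rational(1, 17), O))
Mul(Function('d')(2), Add(270, -74)) = Mul(Mul(Rational(1, 17), 2), Add(270, -74)) = Mul(Rational(2, 17), 196) = Rational(392, 17)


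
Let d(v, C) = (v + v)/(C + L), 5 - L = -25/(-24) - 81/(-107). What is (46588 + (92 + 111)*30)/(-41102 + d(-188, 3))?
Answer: -419448575/327757459 ≈ -1.2798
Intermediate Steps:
L = 8221/2568 (L = 5 - (-25/(-24) - 81/(-107)) = 5 - (-25*(-1/24) - 81*(-1/107)) = 5 - (25/24 + 81/107) = 5 - 1*4619/2568 = 5 - 4619/2568 = 8221/2568 ≈ 3.2013)
d(v, C) = 2*v/(8221/2568 + C) (d(v, C) = (v + v)/(C + 8221/2568) = (2*v)/(8221/2568 + C) = 2*v/(8221/2568 + C))
(46588 + (92 + 111)*30)/(-41102 + d(-188, 3)) = (46588 + (92 + 111)*30)/(-41102 + 5136*(-188)/(8221 + 2568*3)) = (46588 + 203*30)/(-41102 + 5136*(-188)/(8221 + 7704)) = (46588 + 6090)/(-41102 + 5136*(-188)/15925) = 52678/(-41102 + 5136*(-188)*(1/15925)) = 52678/(-41102 - 965568/15925) = 52678/(-655514918/15925) = 52678*(-15925/655514918) = -419448575/327757459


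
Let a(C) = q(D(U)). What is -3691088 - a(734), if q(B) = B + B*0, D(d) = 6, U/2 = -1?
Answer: -3691094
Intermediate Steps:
U = -2 (U = 2*(-1) = -2)
q(B) = B (q(B) = B + 0 = B)
a(C) = 6
-3691088 - a(734) = -3691088 - 1*6 = -3691088 - 6 = -3691094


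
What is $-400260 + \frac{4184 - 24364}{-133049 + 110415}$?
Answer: $- \frac{4529732330}{11317} \approx -4.0026 \cdot 10^{5}$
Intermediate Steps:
$-400260 + \frac{4184 - 24364}{-133049 + 110415} = -400260 - \frac{20180}{-22634} = -400260 - - \frac{10090}{11317} = -400260 + \frac{10090}{11317} = - \frac{4529732330}{11317}$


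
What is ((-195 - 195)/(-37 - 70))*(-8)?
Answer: -3120/107 ≈ -29.159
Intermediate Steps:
((-195 - 195)/(-37 - 70))*(-8) = -390/(-107)*(-8) = -390*(-1/107)*(-8) = (390/107)*(-8) = -3120/107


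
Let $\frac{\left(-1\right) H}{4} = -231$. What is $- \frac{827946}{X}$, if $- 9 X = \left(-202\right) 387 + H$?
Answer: $- \frac{1241919}{12875} \approx -96.46$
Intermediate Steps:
$H = 924$ ($H = \left(-4\right) \left(-231\right) = 924$)
$X = \frac{25750}{3}$ ($X = - \frac{\left(-202\right) 387 + 924}{9} = - \frac{-78174 + 924}{9} = \left(- \frac{1}{9}\right) \left(-77250\right) = \frac{25750}{3} \approx 8583.3$)
$- \frac{827946}{X} = - \frac{827946}{\frac{25750}{3}} = \left(-827946\right) \frac{3}{25750} = - \frac{1241919}{12875}$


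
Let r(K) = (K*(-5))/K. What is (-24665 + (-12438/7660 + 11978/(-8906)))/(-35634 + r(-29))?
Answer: 420711959427/607822788610 ≈ 0.69216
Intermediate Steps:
r(K) = -5 (r(K) = (-5*K)/K = -5)
(-24665 + (-12438/7660 + 11978/(-8906)))/(-35634 + r(-29)) = (-24665 + (-12438/7660 + 11978/(-8906)))/(-35634 - 5) = (-24665 + (-12438*1/7660 + 11978*(-1/8906)))/(-35639) = (-24665 + (-6219/3830 - 5989/4453))*(-1/35639) = (-24665 - 50631077/17054990)*(-1/35639) = -420711959427/17054990*(-1/35639) = 420711959427/607822788610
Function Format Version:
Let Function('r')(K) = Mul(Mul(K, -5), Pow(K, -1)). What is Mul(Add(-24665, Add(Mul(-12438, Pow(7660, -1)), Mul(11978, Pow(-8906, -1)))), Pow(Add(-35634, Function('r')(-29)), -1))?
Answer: Rational(420711959427, 607822788610) ≈ 0.69216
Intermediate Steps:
Function('r')(K) = -5 (Function('r')(K) = Mul(Mul(-5, K), Pow(K, -1)) = -5)
Mul(Add(-24665, Add(Mul(-12438, Pow(7660, -1)), Mul(11978, Pow(-8906, -1)))), Pow(Add(-35634, Function('r')(-29)), -1)) = Mul(Add(-24665, Add(Mul(-12438, Pow(7660, -1)), Mul(11978, Pow(-8906, -1)))), Pow(Add(-35634, -5), -1)) = Mul(Add(-24665, Add(Mul(-12438, Rational(1, 7660)), Mul(11978, Rational(-1, 8906)))), Pow(-35639, -1)) = Mul(Add(-24665, Add(Rational(-6219, 3830), Rational(-5989, 4453))), Rational(-1, 35639)) = Mul(Add(-24665, Rational(-50631077, 17054990)), Rational(-1, 35639)) = Mul(Rational(-420711959427, 17054990), Rational(-1, 35639)) = Rational(420711959427, 607822788610)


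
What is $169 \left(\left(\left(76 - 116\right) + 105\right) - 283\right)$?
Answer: $-36842$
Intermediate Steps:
$169 \left(\left(\left(76 - 116\right) + 105\right) - 283\right) = 169 \left(\left(-40 + 105\right) - 283\right) = 169 \left(65 - 283\right) = 169 \left(-218\right) = -36842$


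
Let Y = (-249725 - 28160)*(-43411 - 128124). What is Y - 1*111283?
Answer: 47666892192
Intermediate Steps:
Y = 47667003475 (Y = -277885*(-171535) = 47667003475)
Y - 1*111283 = 47667003475 - 1*111283 = 47667003475 - 111283 = 47666892192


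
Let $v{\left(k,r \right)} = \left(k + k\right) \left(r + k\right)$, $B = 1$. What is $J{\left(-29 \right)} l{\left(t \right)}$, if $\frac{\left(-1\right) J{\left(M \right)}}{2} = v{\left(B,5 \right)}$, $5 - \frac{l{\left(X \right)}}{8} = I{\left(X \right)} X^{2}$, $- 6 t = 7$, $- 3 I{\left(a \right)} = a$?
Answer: $- \frac{23176}{27} \approx -858.37$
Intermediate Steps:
$I{\left(a \right)} = - \frac{a}{3}$
$t = - \frac{7}{6}$ ($t = \left(- \frac{1}{6}\right) 7 = - \frac{7}{6} \approx -1.1667$)
$v{\left(k,r \right)} = 2 k \left(k + r\right)$
$l{\left(X \right)} = 40 + \frac{8 X^{3}}{3}$ ($l{\left(X \right)} = 40 - 8 - \frac{X}{3} X^{2} = 40 - 8 \left(- \frac{X^{3}}{3}\right) = 40 + \frac{8 X^{3}}{3}$)
$J{\left(M \right)} = -24$ ($J{\left(M \right)} = - 2 \cdot 2 \cdot 1 \left(1 + 5\right) = - 2 \cdot 2 \cdot 1 \cdot 6 = \left(-2\right) 12 = -24$)
$J{\left(-29 \right)} l{\left(t \right)} = - 24 \left(40 + \frac{8 \left(- \frac{7}{6}\right)^{3}}{3}\right) = - 24 \left(40 + \frac{8}{3} \left(- \frac{343}{216}\right)\right) = - 24 \left(40 - \frac{343}{81}\right) = \left(-24\right) \frac{2897}{81} = - \frac{23176}{27}$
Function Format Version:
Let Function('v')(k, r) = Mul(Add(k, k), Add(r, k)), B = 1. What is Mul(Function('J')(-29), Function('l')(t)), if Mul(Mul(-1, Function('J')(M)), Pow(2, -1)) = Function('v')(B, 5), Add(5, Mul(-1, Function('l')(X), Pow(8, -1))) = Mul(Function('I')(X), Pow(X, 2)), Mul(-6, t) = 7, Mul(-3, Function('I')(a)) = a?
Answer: Rational(-23176, 27) ≈ -858.37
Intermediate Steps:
Function('I')(a) = Mul(Rational(-1, 3), a)
t = Rational(-7, 6) (t = Mul(Rational(-1, 6), 7) = Rational(-7, 6) ≈ -1.1667)
Function('v')(k, r) = Mul(2, k, Add(k, r)) (Function('v')(k, r) = Mul(Mul(2, k), Add(k, r)) = Mul(2, k, Add(k, r)))
Function('l')(X) = Add(40, Mul(Rational(8, 3), Pow(X, 3))) (Function('l')(X) = Add(40, Mul(-8, Mul(Mul(Rational(-1, 3), X), Pow(X, 2)))) = Add(40, Mul(-8, Mul(Rational(-1, 3), Pow(X, 3)))) = Add(40, Mul(Rational(8, 3), Pow(X, 3))))
Function('J')(M) = -24 (Function('J')(M) = Mul(-2, Mul(2, 1, Add(1, 5))) = Mul(-2, Mul(2, 1, 6)) = Mul(-2, 12) = -24)
Mul(Function('J')(-29), Function('l')(t)) = Mul(-24, Add(40, Mul(Rational(8, 3), Pow(Rational(-7, 6), 3)))) = Mul(-24, Add(40, Mul(Rational(8, 3), Rational(-343, 216)))) = Mul(-24, Add(40, Rational(-343, 81))) = Mul(-24, Rational(2897, 81)) = Rational(-23176, 27)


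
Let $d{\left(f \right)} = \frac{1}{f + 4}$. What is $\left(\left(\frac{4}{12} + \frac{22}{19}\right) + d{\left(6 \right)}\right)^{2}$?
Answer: $\frac{822649}{324900} \approx 2.532$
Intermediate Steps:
$d{\left(f \right)} = \frac{1}{4 + f}$
$\left(\left(\frac{4}{12} + \frac{22}{19}\right) + d{\left(6 \right)}\right)^{2} = \left(\left(\frac{4}{12} + \frac{22}{19}\right) + \frac{1}{4 + 6}\right)^{2} = \left(\left(4 \cdot \frac{1}{12} + 22 \cdot \frac{1}{19}\right) + \frac{1}{10}\right)^{2} = \left(\left(\frac{1}{3} + \frac{22}{19}\right) + \frac{1}{10}\right)^{2} = \left(\frac{85}{57} + \frac{1}{10}\right)^{2} = \left(\frac{907}{570}\right)^{2} = \frac{822649}{324900}$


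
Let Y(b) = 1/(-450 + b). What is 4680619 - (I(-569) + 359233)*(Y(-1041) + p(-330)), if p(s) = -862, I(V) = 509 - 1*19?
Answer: 67044324374/213 ≈ 3.1476e+8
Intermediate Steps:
I(V) = 490 (I(V) = 509 - 19 = 490)
4680619 - (I(-569) + 359233)*(Y(-1041) + p(-330)) = 4680619 - (490 + 359233)*(1/(-450 - 1041) - 862) = 4680619 - 359723*(1/(-1491) - 862) = 4680619 - 359723*(-1/1491 - 862) = 4680619 - 359723*(-1285243)/1491 = 4680619 - 1*(-66047352527/213) = 4680619 + 66047352527/213 = 67044324374/213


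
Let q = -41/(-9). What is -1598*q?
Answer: -65518/9 ≈ -7279.8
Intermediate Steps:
q = 41/9 (q = -41*(-1/9) = 41/9 ≈ 4.5556)
-1598*q = -1598*41/9 = -65518/9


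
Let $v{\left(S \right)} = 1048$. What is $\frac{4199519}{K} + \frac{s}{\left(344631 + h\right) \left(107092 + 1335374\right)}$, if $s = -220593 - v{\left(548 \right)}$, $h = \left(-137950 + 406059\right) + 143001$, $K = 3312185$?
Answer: $\frac{57123190318603}{45053398845270} \approx 1.2679$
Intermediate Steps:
$h = 411110$ ($h = 268109 + 143001 = 411110$)
$s = -221641$ ($s = -220593 - 1048 = -221641$)
$\frac{4199519}{K} + \frac{s}{\left(344631 + h\right) \left(107092 + 1335374\right)} = \frac{4199519}{3312185} - \frac{221641}{\left(344631 + 411110\right) \left(107092 + 1335374\right)} = 4199519 \cdot \frac{1}{3312185} - \frac{221641}{755741 \cdot 1442466} = \frac{4199519}{3312185} - \frac{221641}{1090130697306} = \frac{4199519}{3312185} - \frac{31663}{155732956758} = \frac{57123190318603}{45053398845270}$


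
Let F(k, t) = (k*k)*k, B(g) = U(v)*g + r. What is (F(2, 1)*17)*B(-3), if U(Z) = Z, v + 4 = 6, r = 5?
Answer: -136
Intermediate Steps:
v = 2 (v = -4 + 6 = 2)
B(g) = 5 + 2*g (B(g) = 2*g + 5 = 5 + 2*g)
F(k, t) = k³ (F(k, t) = k²*k = k³)
(F(2, 1)*17)*B(-3) = (2³*17)*(5 + 2*(-3)) = (8*17)*(5 - 6) = 136*(-1) = -136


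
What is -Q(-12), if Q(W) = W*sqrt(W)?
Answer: 24*I*sqrt(3) ≈ 41.569*I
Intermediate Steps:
Q(W) = W**(3/2)
-Q(-12) = -(-12)**(3/2) = -(-24)*I*sqrt(3) = 24*I*sqrt(3)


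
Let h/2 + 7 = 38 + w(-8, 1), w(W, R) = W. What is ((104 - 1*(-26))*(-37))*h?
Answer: -221260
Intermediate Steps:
h = 46 (h = -14 + 2*(38 - 8) = -14 + 2*30 = -14 + 60 = 46)
((104 - 1*(-26))*(-37))*h = ((104 - 1*(-26))*(-37))*46 = ((104 + 26)*(-37))*46 = (130*(-37))*46 = -4810*46 = -221260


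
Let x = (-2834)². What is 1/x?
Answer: 1/8031556 ≈ 1.2451e-7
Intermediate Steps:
x = 8031556
1/x = 1/8031556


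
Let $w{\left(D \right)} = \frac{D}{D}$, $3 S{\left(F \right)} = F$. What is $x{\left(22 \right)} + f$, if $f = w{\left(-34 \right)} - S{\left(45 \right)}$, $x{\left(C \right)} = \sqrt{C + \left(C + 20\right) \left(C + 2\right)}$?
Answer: $-14 + \sqrt{1030} \approx 18.094$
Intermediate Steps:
$S{\left(F \right)} = \frac{F}{3}$
$x{\left(C \right)} = \sqrt{C + \left(2 + C\right) \left(20 + C\right)}$ ($x{\left(C \right)} = \sqrt{C + \left(20 + C\right) \left(2 + C\right)} = \sqrt{C + \left(2 + C\right) \left(20 + C\right)}$)
$w{\left(D \right)} = 1$
$f = -14$ ($f = 1 - \frac{1}{3} \cdot 45 = 1 - 15 = -14$)
$x{\left(22 \right)} + f = \sqrt{40 + 22^{2} + 23 \cdot 22} - 14 = \sqrt{40 + 484 + 506} - 14 = \sqrt{1030} - 14 = -14 + \sqrt{1030}$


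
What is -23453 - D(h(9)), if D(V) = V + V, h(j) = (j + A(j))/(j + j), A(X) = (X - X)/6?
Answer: -23454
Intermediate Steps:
A(X) = 0 (A(X) = 0*(1/6) = 0)
h(j) = 1/2 (h(j) = (j + 0)/(j + j) = j/((2*j)) = j*(1/(2*j)) = 1/2)
D(V) = 2*V
-23453 - D(h(9)) = -23453 - 2/2 = -23453 - 1*1 = -23453 - 1 = -23454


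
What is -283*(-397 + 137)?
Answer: 73580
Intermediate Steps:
-283*(-397 + 137) = -283*(-260) = 73580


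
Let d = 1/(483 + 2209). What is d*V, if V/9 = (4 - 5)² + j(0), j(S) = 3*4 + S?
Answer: 117/2692 ≈ 0.043462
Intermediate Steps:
j(S) = 12 + S
V = 117 (V = 9*((4 - 5)² + (12 + 0)) = 9*((-1)² + 12) = 9*(1 + 12) = 9*13 = 117)
d = 1/2692 ≈ 0.00037147
d*V = (1/2692)*117 = 117/2692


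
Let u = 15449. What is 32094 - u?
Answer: 16645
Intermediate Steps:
32094 - u = 32094 - 1*15449 = 32094 - 15449 = 16645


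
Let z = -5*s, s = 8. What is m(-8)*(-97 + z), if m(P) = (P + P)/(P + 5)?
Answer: -2192/3 ≈ -730.67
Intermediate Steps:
z = -40 (z = -5*8 = -40)
m(P) = 2*P/(5 + P) (m(P) = (2*P)/(5 + P) = 2*P/(5 + P))
m(-8)*(-97 + z) = (2*(-8)/(5 - 8))*(-97 - 40) = (2*(-8)/(-3))*(-137) = (2*(-8)*(-1/3))*(-137) = (16/3)*(-137) = -2192/3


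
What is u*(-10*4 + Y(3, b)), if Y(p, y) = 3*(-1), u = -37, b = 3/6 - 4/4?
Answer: 1591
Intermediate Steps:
b = -1/2 (b = 3*(1/6) - 4*1/4 = 1/2 - 1 = -1/2 ≈ -0.50000)
Y(p, y) = -3
u*(-10*4 + Y(3, b)) = -37*(-10*4 - 3) = -37*(-40 - 3) = -37*(-43) = 1591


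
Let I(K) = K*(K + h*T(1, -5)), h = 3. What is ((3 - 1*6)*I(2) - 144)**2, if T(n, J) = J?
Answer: 4356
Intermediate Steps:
I(K) = K*(-15 + K) (I(K) = K*(K + 3*(-5)) = K*(K - 15) = K*(-15 + K))
((3 - 1*6)*I(2) - 144)**2 = ((3 - 1*6)*(2*(-15 + 2)) - 144)**2 = ((3 - 6)*(2*(-13)) - 144)**2 = (-3*(-26) - 144)**2 = (78 - 144)**2 = (-66)**2 = 4356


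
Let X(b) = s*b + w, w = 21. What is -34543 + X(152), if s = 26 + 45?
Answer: -23730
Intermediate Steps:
s = 71
X(b) = 21 + 71*b (X(b) = 71*b + 21 = 21 + 71*b)
-34543 + X(152) = -34543 + (21 + 71*152) = -34543 + (21 + 10792) = -34543 + 10813 = -23730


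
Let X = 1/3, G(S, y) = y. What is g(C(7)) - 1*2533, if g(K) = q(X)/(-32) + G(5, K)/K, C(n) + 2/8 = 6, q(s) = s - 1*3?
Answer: -30383/12 ≈ -2531.9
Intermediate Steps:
X = 1/3 ≈ 0.33333
q(s) = -3 + s (q(s) = s - 3 = -3 + s)
C(n) = 23/4 (C(n) = -1/4 + 6 = 23/4)
g(K) = 13/12 (g(K) = (-3 + 1/3)/(-32) + K/K = -8/3*(-1/32) + 1 = 1/12 + 1 = 13/12)
g(C(7)) - 1*2533 = 13/12 - 1*2533 = 13/12 - 2533 = -30383/12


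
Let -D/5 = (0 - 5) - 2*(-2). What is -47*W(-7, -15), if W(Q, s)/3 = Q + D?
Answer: 282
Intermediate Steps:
D = 5 (D = -5*((0 - 5) - 2*(-2)) = -5*(-5 + 4) = -5*(-1) = 5)
W(Q, s) = 15 + 3*Q (W(Q, s) = 3*(Q + 5) = 3*(5 + Q) = 15 + 3*Q)
-47*W(-7, -15) = -47*(15 + 3*(-7)) = -47*(15 - 21) = -47*(-6) = 282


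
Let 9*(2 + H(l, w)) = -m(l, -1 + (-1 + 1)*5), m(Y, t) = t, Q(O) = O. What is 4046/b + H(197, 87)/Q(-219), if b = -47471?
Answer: -7167659/93565341 ≈ -0.076606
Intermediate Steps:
H(l, w) = -17/9 (H(l, w) = -2 + (-(-1 + (-1 + 1)*5))/9 = -2 + (-(-1 + 0*5))/9 = -2 + (-(-1 + 0))/9 = -2 + (-1*(-1))/9 = -2 + (⅑)*1 = -2 + ⅑ = -17/9)
4046/b + H(197, 87)/Q(-219) = 4046/(-47471) - 17/9/(-219) = 4046*(-1/47471) - 17/9*(-1/219) = -4046/47471 + 17/1971 = -7167659/93565341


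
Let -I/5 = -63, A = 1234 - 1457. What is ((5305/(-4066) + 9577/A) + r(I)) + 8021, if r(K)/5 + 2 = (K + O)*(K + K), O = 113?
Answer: 1229660802401/906718 ≈ 1.3562e+6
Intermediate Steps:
A = -223
I = 315 (I = -5*(-63) = 315)
r(K) = -10 + 10*K*(113 + K) (r(K) = -10 + 5*((K + 113)*(K + K)) = -10 + 5*((113 + K)*(2*K)) = -10 + 5*(2*K*(113 + K)) = -10 + 10*K*(113 + K))
((5305/(-4066) + 9577/A) + r(I)) + 8021 = ((5305/(-4066) + 9577/(-223)) + (-10 + 10*315² + 1130*315)) + 8021 = ((5305*(-1/4066) + 9577*(-1/223)) + (-10 + 10*99225 + 355950)) + 8021 = ((-5305/4066 - 9577/223) + (-10 + 992250 + 355950)) + 8021 = (-40123097/906718 + 1348190) + 8021 = 1222388017323/906718 + 8021 = 1229660802401/906718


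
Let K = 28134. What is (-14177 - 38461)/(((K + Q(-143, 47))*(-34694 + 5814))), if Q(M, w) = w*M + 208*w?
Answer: 26319/450369160 ≈ 5.8439e-5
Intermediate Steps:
Q(M, w) = 208*w + M*w (Q(M, w) = M*w + 208*w = 208*w + M*w)
(-14177 - 38461)/(((K + Q(-143, 47))*(-34694 + 5814))) = (-14177 - 38461)/(((28134 + 47*(208 - 143))*(-34694 + 5814))) = -52638*(-1/(28880*(28134 + 47*65))) = -52638*(-1/(28880*(28134 + 3055))) = -52638/(31189*(-28880)) = -52638/(-900738320) = -52638*(-1/900738320) = 26319/450369160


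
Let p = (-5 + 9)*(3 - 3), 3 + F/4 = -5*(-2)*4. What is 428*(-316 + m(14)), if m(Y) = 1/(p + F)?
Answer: -5004069/37 ≈ -1.3525e+5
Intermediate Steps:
F = 148 (F = -12 + 4*(-5*(-2)*4) = -12 + 4*(10*4) = -12 + 4*40 = -12 + 160 = 148)
p = 0 (p = 4*0 = 0)
m(Y) = 1/148 (m(Y) = 1/(0 + 148) = 1/148)
428*(-316 + m(14)) = 428*(-316 + 1/148) = 428*(-46767/148) = -5004069/37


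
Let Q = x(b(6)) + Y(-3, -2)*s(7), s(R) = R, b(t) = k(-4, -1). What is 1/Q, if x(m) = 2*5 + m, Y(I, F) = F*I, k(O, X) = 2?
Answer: 1/54 ≈ 0.018519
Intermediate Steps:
b(t) = 2
x(m) = 10 + m
Q = 54 (Q = (10 + 2) - 2*(-3)*7 = 12 + 6*7 = 12 + 42 = 54)
1/Q = 1/54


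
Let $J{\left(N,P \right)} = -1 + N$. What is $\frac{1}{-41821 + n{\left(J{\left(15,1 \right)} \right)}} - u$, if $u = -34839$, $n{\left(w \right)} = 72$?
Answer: $\frac{1454493410}{41749} \approx 34839.0$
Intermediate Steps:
$\frac{1}{-41821 + n{\left(J{\left(15,1 \right)} \right)}} - u = \frac{1}{-41821 + 72} - -34839 = \frac{1}{-41749} + 34839 = - \frac{1}{41749} + 34839 = \frac{1454493410}{41749}$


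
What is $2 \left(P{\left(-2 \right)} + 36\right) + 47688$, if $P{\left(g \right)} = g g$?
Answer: $47768$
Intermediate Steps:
$P{\left(g \right)} = g^{2}$
$2 \left(P{\left(-2 \right)} + 36\right) + 47688 = 2 \left(\left(-2\right)^{2} + 36\right) + 47688 = 2 \left(4 + 36\right) + 47688 = 2 \cdot 40 + 47688 = 80 + 47688 = 47768$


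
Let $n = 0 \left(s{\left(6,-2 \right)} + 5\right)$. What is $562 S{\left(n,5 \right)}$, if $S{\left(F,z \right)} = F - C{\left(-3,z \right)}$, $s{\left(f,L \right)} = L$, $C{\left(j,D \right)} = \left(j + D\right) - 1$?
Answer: $-562$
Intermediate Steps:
$C{\left(j,D \right)} = -1 + D + j$ ($C{\left(j,D \right)} = \left(D + j\right) - 1 = -1 + D + j$)
$n = 0$ ($n = 0 \left(-2 + 5\right) = 0 \cdot 3 = 0$)
$S{\left(F,z \right)} = 4 + F - z$ ($S{\left(F,z \right)} = F - \left(-1 + z - 3\right) = F - \left(-4 + z\right) = 4 + F - z$)
$562 S{\left(n,5 \right)} = 562 \left(4 + 0 - 5\right) = 562 \left(-1\right) = -562$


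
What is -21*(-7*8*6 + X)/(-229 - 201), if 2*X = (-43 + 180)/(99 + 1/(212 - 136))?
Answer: -3784791/231125 ≈ -16.376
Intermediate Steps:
X = 5206/7525 (X = ((-43 + 180)/(99 + 1/(212 - 136)))/2 = (137/(99 + 1/76))/2 = (137/(7525/76))/2 = (137*(76/7525))/2 = (½)*(10412/7525) = 5206/7525 ≈ 0.69183)
-21*(-7*8*6 + X)/(-229 - 201) = -21*(-7*8*6 + 5206/7525)/(-229 - 201) = -21*(-56*6 + 5206/7525)/(-430) = -21*(-336 + 5206/7525)*(-1)/430 = -(-7569582)*(-1)/(1075*430) = -21*1261597/1617875 = -3784791/231125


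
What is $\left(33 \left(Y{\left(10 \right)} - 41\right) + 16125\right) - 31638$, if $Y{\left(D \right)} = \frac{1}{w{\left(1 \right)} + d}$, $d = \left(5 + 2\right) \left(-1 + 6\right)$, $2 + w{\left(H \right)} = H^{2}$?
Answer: $- \frac{573411}{34} \approx -16865.0$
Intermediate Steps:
$w{\left(H \right)} = -2 + H^{2}$
$d = 35$ ($d = 7 \cdot 5 = 35$)
$Y{\left(D \right)} = \frac{1}{34}$ ($Y{\left(D \right)} = \frac{1}{\left(-2 + 1^{2}\right) + 35} = \frac{1}{\left(-2 + 1\right) + 35} = \frac{1}{-1 + 35} = \frac{1}{34}$)
$\left(33 \left(Y{\left(10 \right)} - 41\right) + 16125\right) - 31638 = \left(33 \left(\frac{1}{34} - 41\right) + 16125\right) - 31638 = \left(33 \left(- \frac{1393}{34}\right) + 16125\right) - 31638 = \left(- \frac{45969}{34} + 16125\right) - 31638 = \frac{502281}{34} - 31638 = - \frac{573411}{34}$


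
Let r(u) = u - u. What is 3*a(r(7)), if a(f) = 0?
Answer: 0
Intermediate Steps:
r(u) = 0
3*a(r(7)) = 3*0 = 0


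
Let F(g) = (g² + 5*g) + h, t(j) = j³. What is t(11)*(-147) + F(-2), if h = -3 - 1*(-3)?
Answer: -195663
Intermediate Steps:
h = 0 (h = -3 + 3 = 0)
F(g) = g² + 5*g (F(g) = (g² + 5*g) + 0 = g² + 5*g)
t(11)*(-147) + F(-2) = 11³*(-147) - 2*(5 - 2) = 1331*(-147) - 2*3 = -195657 - 6 = -195663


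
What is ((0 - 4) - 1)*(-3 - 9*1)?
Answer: 60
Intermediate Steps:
((0 - 4) - 1)*(-3 - 9*1) = (-4 - 1)*(-3 - 9) = -5*(-12) = 60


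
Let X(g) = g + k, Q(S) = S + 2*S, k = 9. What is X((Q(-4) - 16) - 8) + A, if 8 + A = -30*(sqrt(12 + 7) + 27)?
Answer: -845 - 30*sqrt(19) ≈ -975.77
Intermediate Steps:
Q(S) = 3*S
X(g) = 9 + g (X(g) = g + 9 = 9 + g)
A = -818 - 30*sqrt(19) (A = -8 - 30*(sqrt(12 + 7) + 27) = -8 - 30*(sqrt(19) + 27) = -8 - 30*(27 + sqrt(19)) = -8 + (-810 - 30*sqrt(19)) = -818 - 30*sqrt(19) ≈ -948.77)
X((Q(-4) - 16) - 8) + A = (9 + ((3*(-4) - 16) - 8)) + (-818 - 30*sqrt(19)) = (9 + ((-12 - 16) - 8)) + (-818 - 30*sqrt(19)) = (9 + (-28 - 8)) + (-818 - 30*sqrt(19)) = (9 - 36) + (-818 - 30*sqrt(19)) = -27 + (-818 - 30*sqrt(19)) = -845 - 30*sqrt(19)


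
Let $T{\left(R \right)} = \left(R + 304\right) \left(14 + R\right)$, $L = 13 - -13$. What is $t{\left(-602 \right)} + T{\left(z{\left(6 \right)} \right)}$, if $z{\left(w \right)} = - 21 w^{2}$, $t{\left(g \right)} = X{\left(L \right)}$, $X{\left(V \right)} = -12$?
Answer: $335372$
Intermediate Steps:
$L = 26$ ($L = 13 + 13 = 26$)
$t{\left(g \right)} = -12$
$T{\left(R \right)} = \left(14 + R\right) \left(304 + R\right)$ ($T{\left(R \right)} = \left(304 + R\right) \left(14 + R\right) = \left(14 + R\right) \left(304 + R\right)$)
$t{\left(-602 \right)} + T{\left(z{\left(6 \right)} \right)} = -12 + \left(4256 + \left(- 21 \cdot 6^{2}\right)^{2} + 318 \left(- 21 \cdot 6^{2}\right)\right) = -12 + \left(4256 + \left(\left(-21\right) 36\right)^{2} + 318 \left(\left(-21\right) 36\right)\right) = -12 + \left(4256 + \left(-756\right)^{2} + 318 \left(-756\right)\right) = -12 + \left(4256 + 571536 - 240408\right) = -12 + 335384 = 335372$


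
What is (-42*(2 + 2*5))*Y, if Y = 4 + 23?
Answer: -13608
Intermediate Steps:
Y = 27
(-42*(2 + 2*5))*Y = -42*(2 + 2*5)*27 = -42*(2 + 10)*27 = -42*12*27 = -504*27 = -13608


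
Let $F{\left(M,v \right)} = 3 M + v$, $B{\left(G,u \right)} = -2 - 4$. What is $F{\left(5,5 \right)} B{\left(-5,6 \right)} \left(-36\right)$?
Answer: $4320$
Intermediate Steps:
$B{\left(G,u \right)} = -6$
$F{\left(M,v \right)} = v + 3 M$
$F{\left(5,5 \right)} B{\left(-5,6 \right)} \left(-36\right) = \left(5 + 3 \cdot 5\right) \left(-6\right) \left(-36\right) = \left(5 + 15\right) \left(-6\right) \left(-36\right) = 20 \left(-6\right) \left(-36\right) = \left(-120\right) \left(-36\right) = 4320$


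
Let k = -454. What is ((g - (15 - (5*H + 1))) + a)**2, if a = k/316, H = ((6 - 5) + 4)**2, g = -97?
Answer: 3940225/24964 ≈ 157.84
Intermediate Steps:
H = 25 (H = (1 + 4)**2 = 5**2 = 25)
a = -227/158 (a = -454/316 = -454*1/316 = -227/158 ≈ -1.4367)
((g - (15 - (5*H + 1))) + a)**2 = ((-97 - (15 - (5*25 + 1))) - 227/158)**2 = ((-97 - (15 - (125 + 1))) - 227/158)**2 = ((-97 - (15 - 1*126)) - 227/158)**2 = ((-97 - (15 - 126)) - 227/158)**2 = ((-97 - 1*(-111)) - 227/158)**2 = ((-97 + 111) - 227/158)**2 = (14 - 227/158)**2 = (1985/158)**2 = 3940225/24964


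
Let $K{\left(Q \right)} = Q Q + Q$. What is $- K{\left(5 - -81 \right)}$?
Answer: $-7482$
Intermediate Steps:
$K{\left(Q \right)} = Q + Q^{2}$ ($K{\left(Q \right)} = Q^{2} + Q = Q + Q^{2}$)
$- K{\left(5 - -81 \right)} = - \left(5 - -81\right) \left(1 + \left(5 - -81\right)\right) = - \left(5 + 81\right) \left(1 + \left(5 + 81\right)\right) = - 86 \left(1 + 86\right) = - 86 \cdot 87 = \left(-1\right) 7482 = -7482$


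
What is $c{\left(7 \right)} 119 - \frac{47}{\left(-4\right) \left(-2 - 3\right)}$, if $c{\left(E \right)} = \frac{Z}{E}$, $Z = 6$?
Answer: $\frac{1993}{20} \approx 99.65$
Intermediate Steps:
$c{\left(E \right)} = \frac{6}{E}$
$c{\left(7 \right)} 119 - \frac{47}{\left(-4\right) \left(-2 - 3\right)} = \frac{6}{7} \cdot 119 - \frac{47}{\left(-4\right) \left(-2 - 3\right)} = 6 \cdot \frac{1}{7} \cdot 119 - \frac{47}{\left(-4\right) \left(-5\right)} = \frac{6}{7} \cdot 119 - \frac{47}{20} = 102 - \frac{47}{20} = \frac{1993}{20}$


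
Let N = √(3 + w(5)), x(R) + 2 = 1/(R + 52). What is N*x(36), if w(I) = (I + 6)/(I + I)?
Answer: -35*√410/176 ≈ -4.0267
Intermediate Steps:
x(R) = -2 + 1/(52 + R) (x(R) = -2 + 1/(R + 52) = -2 + 1/(52 + R))
w(I) = (6 + I)/(2*I) (w(I) = (6 + I)/((2*I)) = (6 + I)*(1/(2*I)) = (6 + I)/(2*I))
N = √410/10 (N = √(3 + (½)*(6 + 5)/5) = √(3 + (½)*(⅕)*11) = √(3 + 11/10) = √(41/10) = √410/10 ≈ 2.0248)
N*x(36) = (√410/10)*((-103 - 2*36)/(52 + 36)) = (√410/10)*((-103 - 72)/88) = (√410/10)*((1/88)*(-175)) = (√410/10)*(-175/88) = -35*√410/176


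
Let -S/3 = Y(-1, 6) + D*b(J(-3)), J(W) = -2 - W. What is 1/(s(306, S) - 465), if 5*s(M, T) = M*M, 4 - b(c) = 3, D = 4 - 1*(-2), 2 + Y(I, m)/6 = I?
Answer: 5/91311 ≈ 5.4758e-5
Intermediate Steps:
Y(I, m) = -12 + 6*I
D = 6 (D = 4 + 2 = 6)
b(c) = 1 (b(c) = 4 - 1*3 = 4 - 3 = 1)
S = 36 (S = -3*((-12 + 6*(-1)) + 6*1) = -3*((-12 - 6) + 6) = -3*(-18 + 6) = -3*(-12) = 36)
s(M, T) = M**2/5 (s(M, T) = (M*M)/5 = M**2/5)
1/(s(306, S) - 465) = 1/((1/5)*306**2 - 465) = 1/((1/5)*93636 - 465) = 1/(93636/5 - 465) = 1/(91311/5) = 5/91311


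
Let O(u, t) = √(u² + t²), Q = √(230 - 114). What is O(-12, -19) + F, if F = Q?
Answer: √505 + 2*√29 ≈ 33.243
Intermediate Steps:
Q = 2*√29 (Q = √116 = 2*√29 ≈ 10.770)
F = 2*√29 ≈ 10.770
O(u, t) = √(t² + u²)
O(-12, -19) + F = √((-19)² + (-12)²) + 2*√29 = √(361 + 144) + 2*√29 = √505 + 2*√29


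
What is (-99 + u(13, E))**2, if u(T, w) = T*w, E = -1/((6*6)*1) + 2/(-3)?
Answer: 15124321/1296 ≈ 11670.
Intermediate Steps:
E = -25/36 (E = -1/(36*1) + 2*(-1/3) = -1/36 - 2/3 = -25/36 ≈ -0.69444)
(-99 + u(13, E))**2 = (-99 + 13*(-25/36))**2 = (-99 - 325/36)**2 = (-3889/36)**2 = 15124321/1296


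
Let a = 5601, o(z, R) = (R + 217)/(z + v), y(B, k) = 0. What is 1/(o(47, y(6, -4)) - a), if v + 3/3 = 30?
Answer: -76/425459 ≈ -0.00017863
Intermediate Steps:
v = 29 (v = -1 + 30 = 29)
o(z, R) = (217 + R)/(29 + z) (o(z, R) = (R + 217)/(z + 29) = (217 + R)/(29 + z))
1/(o(47, y(6, -4)) - a) = 1/((217 + 0)/(29 + 47) - 1*5601) = 1/(217/76 - 5601) = 1/(-425459/76) = -76/425459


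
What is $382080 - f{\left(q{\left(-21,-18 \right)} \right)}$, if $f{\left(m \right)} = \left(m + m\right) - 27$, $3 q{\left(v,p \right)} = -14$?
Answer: $\frac{1146349}{3} \approx 3.8212 \cdot 10^{5}$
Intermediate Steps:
$q{\left(v,p \right)} = - \frac{14}{3}$ ($q{\left(v,p \right)} = \frac{1}{3} \left(-14\right) = - \frac{14}{3}$)
$f{\left(m \right)} = -27 + 2 m$ ($f{\left(m \right)} = 2 m - 27 = -27 + 2 m$)
$382080 - f{\left(q{\left(-21,-18 \right)} \right)} = 382080 - \left(-27 + 2 \left(- \frac{14}{3}\right)\right) = 382080 - \left(-27 - \frac{28}{3}\right) = 382080 - - \frac{109}{3} = 382080 + \frac{109}{3} = \frac{1146349}{3}$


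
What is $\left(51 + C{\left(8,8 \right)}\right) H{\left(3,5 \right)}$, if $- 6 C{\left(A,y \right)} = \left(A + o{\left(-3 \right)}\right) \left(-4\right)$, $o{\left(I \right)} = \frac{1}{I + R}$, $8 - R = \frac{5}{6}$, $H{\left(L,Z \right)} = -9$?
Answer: $- \frac{12711}{25} \approx -508.44$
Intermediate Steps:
$R = \frac{43}{6}$ ($R = 8 - \frac{5}{6} = \frac{43}{6} \approx 7.1667$)
$o{\left(I \right)} = \frac{1}{\frac{43}{6} + I}$ ($o{\left(I \right)} = \frac{1}{I + \frac{43}{6}} = \frac{1}{\frac{43}{6} + I}$)
$C{\left(A,y \right)} = \frac{4}{25} + \frac{2 A}{3}$ ($C{\left(A,y \right)} = - \frac{\left(A + \frac{6}{43 + 6 \left(-3\right)}\right) \left(-4\right)}{6} = - \frac{\left(A + \frac{6}{43 - 18}\right) \left(-4\right)}{6} = - \frac{\left(A + \frac{6}{25}\right) \left(-4\right)}{6} = - \frac{\left(\frac{6}{25} + A\right) \left(-4\right)}{6} = - \frac{- \frac{24}{25} - 4 A}{6} = \frac{4}{25} + \frac{2 A}{3}$)
$\left(51 + C{\left(8,8 \right)}\right) H{\left(3,5 \right)} = \left(51 + \left(\frac{4}{25} + \frac{2}{3} \cdot 8\right)\right) \left(-9\right) = \left(51 + \left(\frac{4}{25} + \frac{16}{3}\right)\right) \left(-9\right) = \left(51 + \frac{412}{75}\right) \left(-9\right) = \frac{4237}{75} \left(-9\right) = - \frac{12711}{25}$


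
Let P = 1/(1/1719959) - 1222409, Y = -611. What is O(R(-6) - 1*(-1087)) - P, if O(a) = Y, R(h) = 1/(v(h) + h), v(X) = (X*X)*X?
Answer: -498161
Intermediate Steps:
v(X) = X**3 (v(X) = X**2*X = X**3)
R(h) = 1/(h + h**3) (R(h) = 1/(h**3 + h) = 1/(h + h**3))
O(a) = -611
P = 497550 (P = 1/(1/1719959) - 1222409 = 1719959 - 1222409 = 497550)
O(R(-6) - 1*(-1087)) - P = -611 - 1*497550 = -611 - 497550 = -498161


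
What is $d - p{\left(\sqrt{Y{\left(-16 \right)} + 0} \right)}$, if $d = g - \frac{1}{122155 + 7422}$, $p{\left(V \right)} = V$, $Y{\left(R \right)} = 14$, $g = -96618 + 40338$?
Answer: $- \frac{7292593561}{129577} - \sqrt{14} \approx -56284.0$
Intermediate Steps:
$g = -56280$
$d = - \frac{7292593561}{129577}$ ($d = -56280 - \frac{1}{122155 + 7422} = -56280 - \frac{1}{129577} = - \frac{7292593561}{129577} \approx -56280.0$)
$d - p{\left(\sqrt{Y{\left(-16 \right)} + 0} \right)} = - \frac{7292593561}{129577} - \sqrt{14 + 0} = - \frac{7292593561}{129577} - \sqrt{14}$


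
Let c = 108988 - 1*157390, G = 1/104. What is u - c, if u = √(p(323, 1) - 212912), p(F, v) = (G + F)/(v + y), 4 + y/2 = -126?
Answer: 48402 + 5*I*√31526285934/1924 ≈ 48402.0 + 461.43*I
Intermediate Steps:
G = 1/104 ≈ 0.0096154
c = -48402 (c = 108988 - 157390 = -48402)
y = -260 (y = -8 + 2*(-126) = -8 - 252 = -260)
p(F, v) = (1/104 + F)/(-260 + v) (p(F, v) = (1/104 + F)/(v - 260) = (1/104 + F)/(-260 + v))
u = 5*I*√31526285934/1924 (u = √((1/104 + 323)/(-260 + 1) - 212912) = √((33593/104)/(-259) - 212912) = √(-1/259*33593/104 - 212912) = √(-4799/3848 - 212912) = √(-819290175/3848) = 5*I*√31526285934/1924 ≈ 461.43*I)
u - c = 5*I*√31526285934/1924 - 1*(-48402) = 5*I*√31526285934/1924 + 48402 = 48402 + 5*I*√31526285934/1924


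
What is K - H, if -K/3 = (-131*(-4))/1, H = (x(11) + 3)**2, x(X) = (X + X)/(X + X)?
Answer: -1588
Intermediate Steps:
x(X) = 1 (x(X) = (2*X)/((2*X)) = (2*X)*(1/(2*X)) = 1)
H = 16 (H = (1 + 3)**2 = 4**2 = 16)
K = -1572 (K = -3*(-131*(-4))/1 = -3*524 = -1572)
K - H = -1572 - 1*16 = -1572 - 16 = -1588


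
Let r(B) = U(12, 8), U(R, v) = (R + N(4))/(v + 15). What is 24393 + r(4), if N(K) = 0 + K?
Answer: 561055/23 ≈ 24394.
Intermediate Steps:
N(K) = K
U(R, v) = (4 + R)/(15 + v) (U(R, v) = (R + 4)/(v + 15) = (4 + R)/(15 + v))
r(B) = 16/23 (r(B) = (4 + 12)/(15 + 8) = 16/23)
24393 + r(4) = 24393 + 16/23 = 561055/23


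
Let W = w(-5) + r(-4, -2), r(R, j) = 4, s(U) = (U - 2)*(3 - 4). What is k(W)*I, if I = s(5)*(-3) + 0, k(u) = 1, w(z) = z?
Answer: 9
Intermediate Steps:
s(U) = 2 - U (s(U) = (-2 + U)*(-1) = 2 - U)
W = -1 (W = -5 + 4 = -1)
I = 9 (I = (2 - 1*5)*(-3) + 0 = (2 - 5)*(-3) + 0 = -3*(-3) + 0 = 9 + 0 = 9)
k(W)*I = 1*9 = 9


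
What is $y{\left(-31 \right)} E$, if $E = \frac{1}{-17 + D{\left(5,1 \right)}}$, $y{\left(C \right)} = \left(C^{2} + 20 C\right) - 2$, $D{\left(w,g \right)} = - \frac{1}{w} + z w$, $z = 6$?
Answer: $\frac{1695}{64} \approx 26.484$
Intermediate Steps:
$D{\left(w,g \right)} = - \frac{1}{w} + 6 w$
$y{\left(C \right)} = -2 + C^{2} + 20 C$
$E = \frac{5}{64}$ ($E = \frac{1}{-17 + \left(- \frac{1}{5} + 6 \cdot 5\right)} = \frac{1}{-17 + \left(\left(-1\right) \frac{1}{5} + 30\right)} = \frac{1}{-17 + \left(- \frac{1}{5} + 30\right)} = \frac{1}{-17 + \frac{149}{5}} = \frac{1}{\frac{64}{5}} = \frac{5}{64} \approx 0.078125$)
$y{\left(-31 \right)} E = \left(-2 + \left(-31\right)^{2} + 20 \left(-31\right)\right) \frac{5}{64} = \left(-2 + 961 - 620\right) \frac{5}{64} = 339 \cdot \frac{5}{64} = \frac{1695}{64}$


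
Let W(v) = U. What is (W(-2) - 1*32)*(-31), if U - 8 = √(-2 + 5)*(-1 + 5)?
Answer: 744 - 124*√3 ≈ 529.23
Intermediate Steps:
U = 8 + 4*√3 (U = 8 + √(-2 + 5)*(-1 + 5) = 8 + √3*4 = 8 + 4*√3 ≈ 14.928)
W(v) = 8 + 4*√3
(W(-2) - 1*32)*(-31) = ((8 + 4*√3) - 1*32)*(-31) = ((8 + 4*√3) - 32)*(-31) = (-24 + 4*√3)*(-31) = 744 - 124*√3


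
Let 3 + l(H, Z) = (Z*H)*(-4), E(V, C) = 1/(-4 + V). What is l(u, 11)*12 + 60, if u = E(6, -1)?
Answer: -240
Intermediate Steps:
u = ½ (u = 1/(-4 + 6) = 1/2 = ½ ≈ 0.50000)
l(H, Z) = -3 - 4*H*Z (l(H, Z) = -3 + (Z*H)*(-4) = -3 + (H*Z)*(-4) = -3 - 4*H*Z)
l(u, 11)*12 + 60 = (-3 - 4*½*11)*12 + 60 = (-3 - 22)*12 + 60 = -25*12 + 60 = -300 + 60 = -240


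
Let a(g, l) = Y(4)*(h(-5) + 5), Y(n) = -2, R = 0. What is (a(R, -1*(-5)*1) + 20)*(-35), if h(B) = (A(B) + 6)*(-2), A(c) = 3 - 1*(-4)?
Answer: -2170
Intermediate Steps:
A(c) = 7 (A(c) = 3 + 4 = 7)
h(B) = -26 (h(B) = (7 + 6)*(-2) = 13*(-2) = -26)
a(g, l) = 42 (a(g, l) = -2*(-26 + 5) = -2*(-21) = 42)
(a(R, -1*(-5)*1) + 20)*(-35) = (42 + 20)*(-35) = 62*(-35) = -2170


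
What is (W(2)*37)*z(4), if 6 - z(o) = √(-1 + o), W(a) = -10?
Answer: -2220 + 370*√3 ≈ -1579.1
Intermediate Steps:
z(o) = 6 - √(-1 + o)
(W(2)*37)*z(4) = (-10*37)*(6 - √(-1 + 4)) = -370*(6 - √3) = -2220 + 370*√3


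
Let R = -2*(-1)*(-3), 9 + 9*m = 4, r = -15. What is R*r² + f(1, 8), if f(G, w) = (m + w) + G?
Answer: -12074/9 ≈ -1341.6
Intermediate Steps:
m = -5/9 (m = -1 + (⅑)*4 = -1 + 4/9 = -5/9 ≈ -0.55556)
f(G, w) = -5/9 + G + w (f(G, w) = (-5/9 + w) + G = -5/9 + G + w)
R = -6 (R = 2*(-3) = -6)
R*r² + f(1, 8) = -6*(-15)² + (-5/9 + 1 + 8) = -6*225 + 76/9 = -1350 + 76/9 = -12074/9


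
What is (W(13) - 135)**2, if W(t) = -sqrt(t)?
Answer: (135 + sqrt(13))**2 ≈ 19212.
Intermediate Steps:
(W(13) - 135)**2 = (-sqrt(13) - 135)**2 = (-135 - sqrt(13))**2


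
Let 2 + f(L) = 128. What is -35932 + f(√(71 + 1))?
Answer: -35806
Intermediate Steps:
f(L) = 126 (f(L) = -2 + 128 = 126)
-35932 + f(√(71 + 1)) = -35932 + 126 = -35806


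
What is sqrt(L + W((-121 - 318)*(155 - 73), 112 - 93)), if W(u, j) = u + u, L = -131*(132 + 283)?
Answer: I*sqrt(126361) ≈ 355.47*I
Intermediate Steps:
L = -54365 (L = -131*415 = -54365)
W(u, j) = 2*u
sqrt(L + W((-121 - 318)*(155 - 73), 112 - 93)) = sqrt(-54365 + 2*((-121 - 318)*(155 - 73))) = sqrt(-54365 + 2*(-439*82)) = sqrt(-54365 + 2*(-35998)) = sqrt(-54365 - 71996) = sqrt(-126361) = I*sqrt(126361)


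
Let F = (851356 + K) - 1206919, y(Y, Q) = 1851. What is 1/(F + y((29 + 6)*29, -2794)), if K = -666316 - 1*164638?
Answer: -1/1184666 ≈ -8.4412e-7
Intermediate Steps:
K = -830954 (K = -666316 - 164638 = -830954)
F = -1186517 (F = (851356 - 830954) - 1206919 = 20402 - 1206919 = -1186517)
1/(F + y((29 + 6)*29, -2794)) = 1/(-1186517 + 1851) = 1/(-1184666) = -1/1184666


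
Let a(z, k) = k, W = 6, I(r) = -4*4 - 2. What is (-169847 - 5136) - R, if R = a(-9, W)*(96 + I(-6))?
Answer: -175451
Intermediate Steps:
I(r) = -18 (I(r) = -16 - 2 = -18)
R = 468 (R = 6*(96 - 18) = 6*78 = 468)
(-169847 - 5136) - R = (-169847 - 5136) - 1*468 = -174983 - 468 = -175451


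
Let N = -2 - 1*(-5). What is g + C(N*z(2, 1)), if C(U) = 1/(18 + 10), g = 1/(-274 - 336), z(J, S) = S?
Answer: 291/8540 ≈ 0.034075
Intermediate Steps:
N = 3 (N = -2 + 5 = 3)
g = -1/610 (g = 1/(-610) = -1/610 ≈ -0.0016393)
C(U) = 1/28
g + C(N*z(2, 1)) = -1/610 + 1/28 = 291/8540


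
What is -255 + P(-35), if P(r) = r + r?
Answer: -325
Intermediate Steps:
P(r) = 2*r
-255 + P(-35) = -255 + 2*(-35) = -255 - 70 = -325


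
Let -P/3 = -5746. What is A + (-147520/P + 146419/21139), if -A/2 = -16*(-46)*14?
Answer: -3755013848207/182197041 ≈ -20610.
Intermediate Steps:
P = 17238 (P = -3*(-5746) = 17238)
A = -20608 (A = -2*(-16*(-46))*14 = -1472*14 = -2*10304 = -20608)
A + (-147520/P + 146419/21139) = -20608 + (-147520/17238 + 146419/21139) = -20608 + (-147520*1/17238 + 146419*(1/21139)) = -20608 + (-73760/8619 + 146419/21139) = -20608 - 297227279/182197041 = -3755013848207/182197041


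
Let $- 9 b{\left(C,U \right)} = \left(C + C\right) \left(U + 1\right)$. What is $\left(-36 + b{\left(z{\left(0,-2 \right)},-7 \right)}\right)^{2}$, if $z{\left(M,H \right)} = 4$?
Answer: $\frac{8464}{9} \approx 940.44$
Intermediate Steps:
$b{\left(C,U \right)} = - \frac{2 C \left(1 + U\right)}{9}$ ($b{\left(C,U \right)} = - \frac{\left(C + C\right) \left(U + 1\right)}{9} = - \frac{2 C \left(1 + U\right)}{9}$)
$\left(-36 + b{\left(z{\left(0,-2 \right)},-7 \right)}\right)^{2} = \left(-36 - \frac{8 \left(1 - 7\right)}{9}\right)^{2} = \left(-36 - \frac{8}{9} \left(-6\right)\right)^{2} = \left(-36 + \frac{16}{3}\right)^{2} = \left(- \frac{92}{3}\right)^{2} = \frac{8464}{9}$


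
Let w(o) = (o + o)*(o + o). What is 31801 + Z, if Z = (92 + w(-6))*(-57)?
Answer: 18349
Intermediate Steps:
w(o) = 4*o² (w(o) = (2*o)*(2*o) = 4*o²)
Z = -13452 (Z = (92 + 4*(-6)²)*(-57) = (92 + 4*36)*(-57) = (92 + 144)*(-57) = 236*(-57) = -13452)
31801 + Z = 31801 - 13452 = 18349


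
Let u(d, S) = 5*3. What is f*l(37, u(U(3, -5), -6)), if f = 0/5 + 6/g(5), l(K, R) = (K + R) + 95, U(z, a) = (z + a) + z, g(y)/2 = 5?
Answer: 441/5 ≈ 88.200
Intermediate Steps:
g(y) = 10 (g(y) = 2*5 = 10)
U(z, a) = a + 2*z (U(z, a) = (a + z) + z = a + 2*z)
u(d, S) = 15
l(K, R) = 95 + K + R
f = ⅗ (f = 0/5 + 6/10 = 0*(⅕) + 6*(⅒) = 0 + ⅗ = ⅗ ≈ 0.60000)
f*l(37, u(U(3, -5), -6)) = 3*(95 + 37 + 15)/5 = (⅗)*147 = 441/5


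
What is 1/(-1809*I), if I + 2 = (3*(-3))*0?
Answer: 1/3618 ≈ 0.00027640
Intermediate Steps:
I = -2 (I = -2 + (3*(-3))*0 = -2 - 9*0 = -2 + 0 = -2)
1/(-1809*I) = 1/(-1809*(-2)) = 1/3618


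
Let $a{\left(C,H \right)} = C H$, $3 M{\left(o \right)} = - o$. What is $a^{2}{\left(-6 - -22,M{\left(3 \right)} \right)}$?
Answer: $256$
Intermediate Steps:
$M{\left(o \right)} = - \frac{o}{3}$ ($M{\left(o \right)} = \frac{\left(-1\right) o}{3} = - \frac{o}{3}$)
$a^{2}{\left(-6 - -22,M{\left(3 \right)} \right)} = \left(\left(-6 - -22\right) \left(\left(- \frac{1}{3}\right) 3\right)\right)^{2} = \left(\left(-6 + 22\right) \left(-1\right)\right)^{2} = \left(16 \left(-1\right)\right)^{2} = \left(-16\right)^{2} = 256$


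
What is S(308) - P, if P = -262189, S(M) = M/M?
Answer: 262190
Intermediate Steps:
S(M) = 1
S(308) - P = 1 - 1*(-262189) = 1 + 262189 = 262190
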